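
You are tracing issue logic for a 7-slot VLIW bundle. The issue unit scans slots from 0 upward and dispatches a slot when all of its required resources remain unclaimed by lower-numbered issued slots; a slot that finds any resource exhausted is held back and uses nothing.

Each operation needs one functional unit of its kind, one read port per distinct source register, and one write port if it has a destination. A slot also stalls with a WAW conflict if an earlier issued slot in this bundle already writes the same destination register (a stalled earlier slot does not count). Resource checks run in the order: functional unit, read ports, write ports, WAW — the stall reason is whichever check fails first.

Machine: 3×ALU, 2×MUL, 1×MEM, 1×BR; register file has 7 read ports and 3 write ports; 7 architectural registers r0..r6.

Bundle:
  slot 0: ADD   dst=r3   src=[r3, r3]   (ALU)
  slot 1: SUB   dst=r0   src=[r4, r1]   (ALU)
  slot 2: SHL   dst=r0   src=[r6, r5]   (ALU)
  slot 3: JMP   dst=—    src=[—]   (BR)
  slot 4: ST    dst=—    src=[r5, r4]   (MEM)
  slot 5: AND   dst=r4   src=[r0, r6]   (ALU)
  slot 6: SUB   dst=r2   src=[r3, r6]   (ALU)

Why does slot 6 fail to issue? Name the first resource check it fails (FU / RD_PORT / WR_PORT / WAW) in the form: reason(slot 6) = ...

reason(slot 6) = FU

[0] ALU needs rd=1 wr=1: ok; after: ALU=2 MUL=2 MEM=1 BR=1, R=6, W=2
[1] ALU needs rd=2 wr=1: ok; after: ALU=1 MUL=2 MEM=1 BR=1, R=4, W=1
[2] ALU needs rd=2 wr=1: WAW; after: ALU=1 MUL=2 MEM=1 BR=1, R=4, W=1
[3] BR needs rd=0 wr=0: ok; after: ALU=1 MUL=2 MEM=1 BR=0, R=4, W=1
[4] MEM needs rd=2 wr=0: ok; after: ALU=1 MUL=2 MEM=0 BR=0, R=2, W=1
[5] ALU needs rd=2 wr=1: ok; after: ALU=0 MUL=2 MEM=0 BR=0, R=0, W=0
[6] ALU needs rd=2 wr=1: FU; after: ALU=0 MUL=2 MEM=0 BR=0, R=0, W=0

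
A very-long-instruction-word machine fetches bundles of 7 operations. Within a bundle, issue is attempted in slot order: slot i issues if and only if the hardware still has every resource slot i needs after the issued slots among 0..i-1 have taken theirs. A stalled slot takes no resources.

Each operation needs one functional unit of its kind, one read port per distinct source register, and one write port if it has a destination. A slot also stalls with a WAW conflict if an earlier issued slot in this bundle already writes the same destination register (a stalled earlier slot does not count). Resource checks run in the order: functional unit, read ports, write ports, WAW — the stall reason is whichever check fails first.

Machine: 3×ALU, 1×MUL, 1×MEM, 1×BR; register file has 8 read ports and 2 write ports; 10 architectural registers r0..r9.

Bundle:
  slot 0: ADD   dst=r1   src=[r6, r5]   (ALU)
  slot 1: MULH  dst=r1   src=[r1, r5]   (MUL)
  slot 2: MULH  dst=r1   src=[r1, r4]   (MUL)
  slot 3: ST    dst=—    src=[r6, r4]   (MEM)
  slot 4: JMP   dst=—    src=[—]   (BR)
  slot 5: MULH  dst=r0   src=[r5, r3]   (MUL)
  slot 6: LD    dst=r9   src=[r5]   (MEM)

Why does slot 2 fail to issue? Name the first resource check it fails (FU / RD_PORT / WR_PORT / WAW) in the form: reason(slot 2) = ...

slot 0 (ALU): ISSUE — free A2,Mu1,Ld1,B1 rp6 wp1
slot 1 (MUL): stall WAW — free A2,Mu1,Ld1,B1 rp6 wp1
slot 2 (MUL): stall WAW — free A2,Mu1,Ld1,B1 rp6 wp1
slot 3 (MEM): ISSUE — free A2,Mu1,Ld0,B1 rp4 wp1
slot 4 (BR): ISSUE — free A2,Mu1,Ld0,B0 rp4 wp1
slot 5 (MUL): ISSUE — free A2,Mu0,Ld0,B0 rp2 wp0
slot 6 (MEM): stall FU — free A2,Mu0,Ld0,B0 rp2 wp0

reason(slot 2) = WAW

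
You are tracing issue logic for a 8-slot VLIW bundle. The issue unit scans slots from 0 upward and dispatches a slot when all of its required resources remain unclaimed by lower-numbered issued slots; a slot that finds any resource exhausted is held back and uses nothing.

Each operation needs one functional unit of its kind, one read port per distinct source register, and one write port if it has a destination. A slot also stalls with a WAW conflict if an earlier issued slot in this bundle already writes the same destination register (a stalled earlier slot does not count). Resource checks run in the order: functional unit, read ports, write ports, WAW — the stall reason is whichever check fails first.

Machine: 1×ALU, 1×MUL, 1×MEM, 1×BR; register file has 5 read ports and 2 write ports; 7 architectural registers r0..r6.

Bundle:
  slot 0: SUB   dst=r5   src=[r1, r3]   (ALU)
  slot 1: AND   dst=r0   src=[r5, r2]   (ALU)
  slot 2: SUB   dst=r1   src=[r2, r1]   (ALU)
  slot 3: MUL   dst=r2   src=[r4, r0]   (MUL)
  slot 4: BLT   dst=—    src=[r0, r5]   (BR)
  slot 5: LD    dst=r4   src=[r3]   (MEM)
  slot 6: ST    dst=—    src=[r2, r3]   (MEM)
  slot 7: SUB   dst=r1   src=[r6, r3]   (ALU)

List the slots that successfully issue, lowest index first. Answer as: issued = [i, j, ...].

(0) want 1×ALU +2rd +1wr — yes → AL0|MU1|ME1|BR1|rd3|wr1
(1) want 1×ALU +2rd +1wr — FU → AL0|MU1|ME1|BR1|rd3|wr1
(2) want 1×ALU +2rd +1wr — FU → AL0|MU1|ME1|BR1|rd3|wr1
(3) want 1×MUL +2rd +1wr — yes → AL0|MU0|ME1|BR1|rd1|wr0
(4) want 1×BR +2rd +0wr — RD_PORT → AL0|MU0|ME1|BR1|rd1|wr0
(5) want 1×MEM +1rd +1wr — WR_PORT → AL0|MU0|ME1|BR1|rd1|wr0
(6) want 1×MEM +2rd +0wr — RD_PORT → AL0|MU0|ME1|BR1|rd1|wr0
(7) want 1×ALU +2rd +1wr — FU → AL0|MU0|ME1|BR1|rd1|wr0

issued = [0, 3]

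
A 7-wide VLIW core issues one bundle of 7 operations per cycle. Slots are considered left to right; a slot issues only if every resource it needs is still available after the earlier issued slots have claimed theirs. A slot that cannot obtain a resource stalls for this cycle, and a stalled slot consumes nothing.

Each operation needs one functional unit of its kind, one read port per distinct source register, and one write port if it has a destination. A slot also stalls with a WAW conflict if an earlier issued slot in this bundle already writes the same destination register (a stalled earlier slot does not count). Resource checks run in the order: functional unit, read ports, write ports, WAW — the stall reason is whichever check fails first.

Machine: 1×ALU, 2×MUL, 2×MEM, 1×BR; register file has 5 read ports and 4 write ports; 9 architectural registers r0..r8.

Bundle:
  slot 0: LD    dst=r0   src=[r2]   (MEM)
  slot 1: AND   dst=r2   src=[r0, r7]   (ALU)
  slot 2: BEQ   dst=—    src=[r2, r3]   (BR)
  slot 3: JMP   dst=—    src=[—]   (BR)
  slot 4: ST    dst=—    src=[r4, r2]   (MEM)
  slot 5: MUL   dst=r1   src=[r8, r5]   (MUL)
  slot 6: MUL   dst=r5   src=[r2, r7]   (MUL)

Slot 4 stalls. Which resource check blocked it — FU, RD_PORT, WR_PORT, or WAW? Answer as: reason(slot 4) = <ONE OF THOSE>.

  0. MEM→r0 ⇒ go  {1A/2Mu/1Ld/1B | 4r 3w}
  1. ALU→r2 ⇒ go  {0A/2Mu/1Ld/1B | 2r 2w}
  2. BR ⇒ go  {0A/2Mu/1Ld/0B | 0r 2w}
  3. BR ⇒ no(FU)  {0A/2Mu/1Ld/0B | 0r 2w}
  4. MEM ⇒ no(RD_PORT)  {0A/2Mu/1Ld/0B | 0r 2w}
  5. MUL→r1 ⇒ no(RD_PORT)  {0A/2Mu/1Ld/0B | 0r 2w}
  6. MUL→r5 ⇒ no(RD_PORT)  {0A/2Mu/1Ld/0B | 0r 2w}

reason(slot 4) = RD_PORT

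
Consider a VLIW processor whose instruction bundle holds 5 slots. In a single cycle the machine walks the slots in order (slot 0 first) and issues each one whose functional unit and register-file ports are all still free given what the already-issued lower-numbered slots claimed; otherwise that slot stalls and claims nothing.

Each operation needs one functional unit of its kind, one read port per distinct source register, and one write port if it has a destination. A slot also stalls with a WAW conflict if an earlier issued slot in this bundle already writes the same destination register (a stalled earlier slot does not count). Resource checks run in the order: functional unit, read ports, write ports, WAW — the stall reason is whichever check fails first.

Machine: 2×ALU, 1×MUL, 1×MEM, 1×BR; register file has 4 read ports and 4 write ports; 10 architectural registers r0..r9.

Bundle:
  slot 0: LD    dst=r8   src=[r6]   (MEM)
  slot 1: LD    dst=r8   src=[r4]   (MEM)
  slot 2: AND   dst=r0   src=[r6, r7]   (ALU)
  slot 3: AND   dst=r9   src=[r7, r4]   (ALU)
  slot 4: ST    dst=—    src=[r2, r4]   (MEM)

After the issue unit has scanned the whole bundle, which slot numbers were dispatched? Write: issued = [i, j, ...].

issued = [0, 2]

(0) want 1×MEM +1rd +1wr — yes → AL2|MU1|ME0|BR1|rd3|wr3
(1) want 1×MEM +1rd +1wr — FU → AL2|MU1|ME0|BR1|rd3|wr3
(2) want 1×ALU +2rd +1wr — yes → AL1|MU1|ME0|BR1|rd1|wr2
(3) want 1×ALU +2rd +1wr — RD_PORT → AL1|MU1|ME0|BR1|rd1|wr2
(4) want 1×MEM +2rd +0wr — FU → AL1|MU1|ME0|BR1|rd1|wr2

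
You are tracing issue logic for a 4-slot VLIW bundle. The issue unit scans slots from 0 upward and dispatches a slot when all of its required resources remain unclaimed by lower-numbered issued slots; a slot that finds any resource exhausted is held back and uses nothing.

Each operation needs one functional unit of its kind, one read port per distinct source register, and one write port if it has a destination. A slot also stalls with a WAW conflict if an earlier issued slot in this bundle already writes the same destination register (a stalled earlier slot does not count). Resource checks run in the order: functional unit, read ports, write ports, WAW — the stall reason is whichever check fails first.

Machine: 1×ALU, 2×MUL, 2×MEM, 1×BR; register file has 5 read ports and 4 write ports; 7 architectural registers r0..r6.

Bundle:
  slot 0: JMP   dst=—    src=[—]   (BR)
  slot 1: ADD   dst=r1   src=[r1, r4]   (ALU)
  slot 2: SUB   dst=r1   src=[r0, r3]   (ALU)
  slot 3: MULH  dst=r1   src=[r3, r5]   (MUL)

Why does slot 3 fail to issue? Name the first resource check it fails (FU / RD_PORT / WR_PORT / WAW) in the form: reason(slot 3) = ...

reason(slot 3) = WAW

  0. BR ⇒ go  {1A/2Mu/2Ld/0B | 5r 4w}
  1. ALU→r1 ⇒ go  {0A/2Mu/2Ld/0B | 3r 3w}
  2. ALU→r1 ⇒ no(FU)  {0A/2Mu/2Ld/0B | 3r 3w}
  3. MUL→r1 ⇒ no(WAW)  {0A/2Mu/2Ld/0B | 3r 3w}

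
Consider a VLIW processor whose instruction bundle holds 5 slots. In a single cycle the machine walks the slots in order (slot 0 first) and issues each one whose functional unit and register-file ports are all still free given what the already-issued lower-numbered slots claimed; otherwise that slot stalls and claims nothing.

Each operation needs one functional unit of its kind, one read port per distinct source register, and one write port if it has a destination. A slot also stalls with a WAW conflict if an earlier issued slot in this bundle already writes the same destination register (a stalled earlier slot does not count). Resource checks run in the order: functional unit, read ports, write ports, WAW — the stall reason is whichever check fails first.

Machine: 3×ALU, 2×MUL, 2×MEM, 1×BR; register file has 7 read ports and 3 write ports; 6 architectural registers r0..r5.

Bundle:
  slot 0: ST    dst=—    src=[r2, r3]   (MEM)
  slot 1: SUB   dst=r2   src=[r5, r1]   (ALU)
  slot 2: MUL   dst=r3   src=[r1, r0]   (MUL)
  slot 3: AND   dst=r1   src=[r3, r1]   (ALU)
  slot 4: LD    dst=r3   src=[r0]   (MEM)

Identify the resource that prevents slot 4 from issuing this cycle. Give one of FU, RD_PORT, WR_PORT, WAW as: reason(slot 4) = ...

(0) want 1×MEM +2rd +0wr — yes → AL3|MU2|ME1|BR1|rd5|wr3
(1) want 1×ALU +2rd +1wr — yes → AL2|MU2|ME1|BR1|rd3|wr2
(2) want 1×MUL +2rd +1wr — yes → AL2|MU1|ME1|BR1|rd1|wr1
(3) want 1×ALU +2rd +1wr — RD_PORT → AL2|MU1|ME1|BR1|rd1|wr1
(4) want 1×MEM +1rd +1wr — WAW → AL2|MU1|ME1|BR1|rd1|wr1

reason(slot 4) = WAW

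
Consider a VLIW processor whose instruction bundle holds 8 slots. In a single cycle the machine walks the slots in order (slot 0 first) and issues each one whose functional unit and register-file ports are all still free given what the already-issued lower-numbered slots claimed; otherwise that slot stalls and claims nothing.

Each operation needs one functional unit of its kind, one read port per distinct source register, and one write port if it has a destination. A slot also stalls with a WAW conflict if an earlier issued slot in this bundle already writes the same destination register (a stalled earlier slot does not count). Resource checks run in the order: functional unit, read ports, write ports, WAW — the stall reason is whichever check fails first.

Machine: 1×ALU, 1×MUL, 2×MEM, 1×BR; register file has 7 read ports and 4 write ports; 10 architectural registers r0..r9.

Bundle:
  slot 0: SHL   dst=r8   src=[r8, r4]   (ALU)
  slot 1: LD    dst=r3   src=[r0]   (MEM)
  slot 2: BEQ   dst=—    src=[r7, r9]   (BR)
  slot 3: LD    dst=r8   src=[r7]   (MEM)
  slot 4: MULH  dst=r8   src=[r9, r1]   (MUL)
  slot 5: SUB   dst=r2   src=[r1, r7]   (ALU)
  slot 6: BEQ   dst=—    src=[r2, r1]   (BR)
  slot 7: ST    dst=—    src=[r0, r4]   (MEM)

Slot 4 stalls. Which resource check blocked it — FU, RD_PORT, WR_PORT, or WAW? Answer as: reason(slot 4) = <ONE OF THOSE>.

[0] ALU needs rd=2 wr=1: ok; after: ALU=0 MUL=1 MEM=2 BR=1, R=5, W=3
[1] MEM needs rd=1 wr=1: ok; after: ALU=0 MUL=1 MEM=1 BR=1, R=4, W=2
[2] BR needs rd=2 wr=0: ok; after: ALU=0 MUL=1 MEM=1 BR=0, R=2, W=2
[3] MEM needs rd=1 wr=1: WAW; after: ALU=0 MUL=1 MEM=1 BR=0, R=2, W=2
[4] MUL needs rd=2 wr=1: WAW; after: ALU=0 MUL=1 MEM=1 BR=0, R=2, W=2
[5] ALU needs rd=2 wr=1: FU; after: ALU=0 MUL=1 MEM=1 BR=0, R=2, W=2
[6] BR needs rd=2 wr=0: FU; after: ALU=0 MUL=1 MEM=1 BR=0, R=2, W=2
[7] MEM needs rd=2 wr=0: ok; after: ALU=0 MUL=1 MEM=0 BR=0, R=0, W=2

reason(slot 4) = WAW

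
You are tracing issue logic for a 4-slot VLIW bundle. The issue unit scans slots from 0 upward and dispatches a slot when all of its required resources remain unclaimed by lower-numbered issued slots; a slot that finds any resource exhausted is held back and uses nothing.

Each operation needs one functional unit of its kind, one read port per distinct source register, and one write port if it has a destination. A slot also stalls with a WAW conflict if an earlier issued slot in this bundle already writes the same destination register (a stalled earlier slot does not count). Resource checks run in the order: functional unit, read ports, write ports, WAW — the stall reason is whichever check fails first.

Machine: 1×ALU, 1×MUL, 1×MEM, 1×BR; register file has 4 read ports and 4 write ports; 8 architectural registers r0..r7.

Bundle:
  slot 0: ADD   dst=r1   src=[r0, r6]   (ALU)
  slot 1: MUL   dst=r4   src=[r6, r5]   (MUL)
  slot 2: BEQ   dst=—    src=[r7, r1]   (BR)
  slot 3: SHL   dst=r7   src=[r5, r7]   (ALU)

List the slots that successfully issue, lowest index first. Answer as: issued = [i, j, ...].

#0 ALU src=r0,r6 dispatched  <A:0 Mu:1 Ld:1 B:1 rd:2 wr:3>
#1 MUL src=r6,r5 dispatched  <A:0 Mu:0 Ld:1 B:1 rd:0 wr:2>
#2 BR src=r7,r1 held:RD_PORT  <A:0 Mu:0 Ld:1 B:1 rd:0 wr:2>
#3 ALU src=r5,r7 held:FU  <A:0 Mu:0 Ld:1 B:1 rd:0 wr:2>

issued = [0, 1]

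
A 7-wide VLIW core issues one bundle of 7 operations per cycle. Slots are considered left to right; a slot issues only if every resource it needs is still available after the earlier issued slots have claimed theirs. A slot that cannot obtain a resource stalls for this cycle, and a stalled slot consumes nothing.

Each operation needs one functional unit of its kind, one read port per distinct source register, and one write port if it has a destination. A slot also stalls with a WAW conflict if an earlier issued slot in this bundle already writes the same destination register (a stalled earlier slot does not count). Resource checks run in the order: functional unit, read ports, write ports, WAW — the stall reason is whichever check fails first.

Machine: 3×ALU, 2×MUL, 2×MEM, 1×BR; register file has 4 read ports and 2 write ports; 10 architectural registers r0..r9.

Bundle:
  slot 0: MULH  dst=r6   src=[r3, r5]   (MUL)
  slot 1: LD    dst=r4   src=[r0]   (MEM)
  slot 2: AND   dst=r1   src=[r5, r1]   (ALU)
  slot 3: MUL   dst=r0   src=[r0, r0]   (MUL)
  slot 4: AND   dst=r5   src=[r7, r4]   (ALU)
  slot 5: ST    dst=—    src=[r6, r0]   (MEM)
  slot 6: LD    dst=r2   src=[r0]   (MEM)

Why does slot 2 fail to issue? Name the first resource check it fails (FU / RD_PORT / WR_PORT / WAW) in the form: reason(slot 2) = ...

reason(slot 2) = RD_PORT

  0. MUL→r6 ⇒ go  {3A/1Mu/2Ld/1B | 2r 1w}
  1. MEM→r4 ⇒ go  {3A/1Mu/1Ld/1B | 1r 0w}
  2. ALU→r1 ⇒ no(RD_PORT)  {3A/1Mu/1Ld/1B | 1r 0w}
  3. MUL→r0 ⇒ no(WR_PORT)  {3A/1Mu/1Ld/1B | 1r 0w}
  4. ALU→r5 ⇒ no(RD_PORT)  {3A/1Mu/1Ld/1B | 1r 0w}
  5. MEM ⇒ no(RD_PORT)  {3A/1Mu/1Ld/1B | 1r 0w}
  6. MEM→r2 ⇒ no(WR_PORT)  {3A/1Mu/1Ld/1B | 1r 0w}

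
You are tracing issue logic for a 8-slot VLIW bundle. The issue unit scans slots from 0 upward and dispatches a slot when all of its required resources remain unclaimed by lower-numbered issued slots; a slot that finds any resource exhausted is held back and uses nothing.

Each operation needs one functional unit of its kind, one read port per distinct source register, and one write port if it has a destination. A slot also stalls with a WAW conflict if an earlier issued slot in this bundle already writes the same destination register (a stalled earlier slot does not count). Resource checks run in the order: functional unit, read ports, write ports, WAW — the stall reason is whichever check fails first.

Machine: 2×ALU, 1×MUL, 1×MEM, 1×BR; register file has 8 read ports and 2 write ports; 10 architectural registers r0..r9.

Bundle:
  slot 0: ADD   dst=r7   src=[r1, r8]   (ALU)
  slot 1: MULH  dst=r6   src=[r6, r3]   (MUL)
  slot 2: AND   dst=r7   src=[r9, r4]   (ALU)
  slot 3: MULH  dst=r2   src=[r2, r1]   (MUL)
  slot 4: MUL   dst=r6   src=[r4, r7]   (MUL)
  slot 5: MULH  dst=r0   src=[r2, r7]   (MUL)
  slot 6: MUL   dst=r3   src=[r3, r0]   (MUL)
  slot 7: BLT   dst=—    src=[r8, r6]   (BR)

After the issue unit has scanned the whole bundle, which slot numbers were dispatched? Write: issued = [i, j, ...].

#0 ALU src=r1,r8 dispatched  <A:1 Mu:1 Ld:1 B:1 rd:6 wr:1>
#1 MUL src=r6,r3 dispatched  <A:1 Mu:0 Ld:1 B:1 rd:4 wr:0>
#2 ALU src=r9,r4 held:WR_PORT  <A:1 Mu:0 Ld:1 B:1 rd:4 wr:0>
#3 MUL src=r2,r1 held:FU  <A:1 Mu:0 Ld:1 B:1 rd:4 wr:0>
#4 MUL src=r4,r7 held:FU  <A:1 Mu:0 Ld:1 B:1 rd:4 wr:0>
#5 MUL src=r2,r7 held:FU  <A:1 Mu:0 Ld:1 B:1 rd:4 wr:0>
#6 MUL src=r3,r0 held:FU  <A:1 Mu:0 Ld:1 B:1 rd:4 wr:0>
#7 BR src=r8,r6 dispatched  <A:1 Mu:0 Ld:1 B:0 rd:2 wr:0>

issued = [0, 1, 7]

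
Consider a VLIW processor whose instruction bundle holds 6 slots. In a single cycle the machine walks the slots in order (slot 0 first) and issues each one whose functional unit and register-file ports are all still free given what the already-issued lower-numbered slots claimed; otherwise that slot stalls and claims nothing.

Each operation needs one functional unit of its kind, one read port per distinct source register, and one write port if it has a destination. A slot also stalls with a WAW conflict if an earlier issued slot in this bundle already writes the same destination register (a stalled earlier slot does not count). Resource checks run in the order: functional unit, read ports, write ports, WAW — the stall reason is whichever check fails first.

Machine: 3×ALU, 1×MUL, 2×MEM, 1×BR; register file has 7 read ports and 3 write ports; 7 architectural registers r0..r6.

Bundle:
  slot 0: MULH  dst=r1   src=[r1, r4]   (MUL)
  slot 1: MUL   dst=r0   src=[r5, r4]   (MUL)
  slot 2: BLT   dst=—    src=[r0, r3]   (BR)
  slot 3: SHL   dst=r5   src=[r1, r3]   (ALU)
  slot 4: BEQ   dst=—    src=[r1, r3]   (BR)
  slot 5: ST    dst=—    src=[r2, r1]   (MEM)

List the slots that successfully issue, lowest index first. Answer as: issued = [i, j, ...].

[0] MUL needs rd=2 wr=1: ok; after: ALU=3 MUL=0 MEM=2 BR=1, R=5, W=2
[1] MUL needs rd=2 wr=1: FU; after: ALU=3 MUL=0 MEM=2 BR=1, R=5, W=2
[2] BR needs rd=2 wr=0: ok; after: ALU=3 MUL=0 MEM=2 BR=0, R=3, W=2
[3] ALU needs rd=2 wr=1: ok; after: ALU=2 MUL=0 MEM=2 BR=0, R=1, W=1
[4] BR needs rd=2 wr=0: FU; after: ALU=2 MUL=0 MEM=2 BR=0, R=1, W=1
[5] MEM needs rd=2 wr=0: RD_PORT; after: ALU=2 MUL=0 MEM=2 BR=0, R=1, W=1

issued = [0, 2, 3]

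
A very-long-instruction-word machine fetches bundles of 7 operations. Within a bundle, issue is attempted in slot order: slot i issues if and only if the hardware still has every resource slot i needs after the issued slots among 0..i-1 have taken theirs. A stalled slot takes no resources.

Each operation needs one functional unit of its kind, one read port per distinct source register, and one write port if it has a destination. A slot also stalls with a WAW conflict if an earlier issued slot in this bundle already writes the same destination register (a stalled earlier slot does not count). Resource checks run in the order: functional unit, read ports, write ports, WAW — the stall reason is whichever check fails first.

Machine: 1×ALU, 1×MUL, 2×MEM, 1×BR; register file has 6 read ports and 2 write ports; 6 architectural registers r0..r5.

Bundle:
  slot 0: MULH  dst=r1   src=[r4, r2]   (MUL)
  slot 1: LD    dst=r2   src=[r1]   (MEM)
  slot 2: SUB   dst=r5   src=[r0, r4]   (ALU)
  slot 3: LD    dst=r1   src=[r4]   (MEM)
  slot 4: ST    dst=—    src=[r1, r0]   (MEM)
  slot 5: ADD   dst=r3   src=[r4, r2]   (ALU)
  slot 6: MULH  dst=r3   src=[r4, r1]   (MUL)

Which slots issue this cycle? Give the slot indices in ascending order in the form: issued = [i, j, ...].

issued = [0, 1, 4]

#0 MUL src=r4,r2 dispatched  <A:1 Mu:0 Ld:2 B:1 rd:4 wr:1>
#1 MEM src=r1 dispatched  <A:1 Mu:0 Ld:1 B:1 rd:3 wr:0>
#2 ALU src=r0,r4 held:WR_PORT  <A:1 Mu:0 Ld:1 B:1 rd:3 wr:0>
#3 MEM src=r4 held:WR_PORT  <A:1 Mu:0 Ld:1 B:1 rd:3 wr:0>
#4 MEM src=r1,r0 dispatched  <A:1 Mu:0 Ld:0 B:1 rd:1 wr:0>
#5 ALU src=r4,r2 held:RD_PORT  <A:1 Mu:0 Ld:0 B:1 rd:1 wr:0>
#6 MUL src=r4,r1 held:FU  <A:1 Mu:0 Ld:0 B:1 rd:1 wr:0>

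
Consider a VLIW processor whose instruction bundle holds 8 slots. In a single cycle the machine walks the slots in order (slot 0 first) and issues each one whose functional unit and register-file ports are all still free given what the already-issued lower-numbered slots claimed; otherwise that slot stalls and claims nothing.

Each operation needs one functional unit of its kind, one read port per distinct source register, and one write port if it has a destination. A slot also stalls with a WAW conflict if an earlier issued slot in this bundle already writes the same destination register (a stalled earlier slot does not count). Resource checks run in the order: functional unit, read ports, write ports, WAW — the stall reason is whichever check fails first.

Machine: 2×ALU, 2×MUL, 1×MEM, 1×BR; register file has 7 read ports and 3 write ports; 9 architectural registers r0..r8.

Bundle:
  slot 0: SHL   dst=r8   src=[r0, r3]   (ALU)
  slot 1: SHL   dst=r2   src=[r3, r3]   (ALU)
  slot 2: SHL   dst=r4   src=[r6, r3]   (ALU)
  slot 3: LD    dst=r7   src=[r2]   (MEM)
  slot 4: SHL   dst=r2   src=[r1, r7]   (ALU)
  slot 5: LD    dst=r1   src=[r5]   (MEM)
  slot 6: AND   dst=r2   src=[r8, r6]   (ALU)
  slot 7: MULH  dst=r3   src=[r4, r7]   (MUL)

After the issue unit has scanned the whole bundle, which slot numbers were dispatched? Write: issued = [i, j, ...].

issued = [0, 1, 3]

(0) want 1×ALU +2rd +1wr — yes → AL1|MU2|ME1|BR1|rd5|wr2
(1) want 1×ALU +1rd +1wr — yes → AL0|MU2|ME1|BR1|rd4|wr1
(2) want 1×ALU +2rd +1wr — FU → AL0|MU2|ME1|BR1|rd4|wr1
(3) want 1×MEM +1rd +1wr — yes → AL0|MU2|ME0|BR1|rd3|wr0
(4) want 1×ALU +2rd +1wr — FU → AL0|MU2|ME0|BR1|rd3|wr0
(5) want 1×MEM +1rd +1wr — FU → AL0|MU2|ME0|BR1|rd3|wr0
(6) want 1×ALU +2rd +1wr — FU → AL0|MU2|ME0|BR1|rd3|wr0
(7) want 1×MUL +2rd +1wr — WR_PORT → AL0|MU2|ME0|BR1|rd3|wr0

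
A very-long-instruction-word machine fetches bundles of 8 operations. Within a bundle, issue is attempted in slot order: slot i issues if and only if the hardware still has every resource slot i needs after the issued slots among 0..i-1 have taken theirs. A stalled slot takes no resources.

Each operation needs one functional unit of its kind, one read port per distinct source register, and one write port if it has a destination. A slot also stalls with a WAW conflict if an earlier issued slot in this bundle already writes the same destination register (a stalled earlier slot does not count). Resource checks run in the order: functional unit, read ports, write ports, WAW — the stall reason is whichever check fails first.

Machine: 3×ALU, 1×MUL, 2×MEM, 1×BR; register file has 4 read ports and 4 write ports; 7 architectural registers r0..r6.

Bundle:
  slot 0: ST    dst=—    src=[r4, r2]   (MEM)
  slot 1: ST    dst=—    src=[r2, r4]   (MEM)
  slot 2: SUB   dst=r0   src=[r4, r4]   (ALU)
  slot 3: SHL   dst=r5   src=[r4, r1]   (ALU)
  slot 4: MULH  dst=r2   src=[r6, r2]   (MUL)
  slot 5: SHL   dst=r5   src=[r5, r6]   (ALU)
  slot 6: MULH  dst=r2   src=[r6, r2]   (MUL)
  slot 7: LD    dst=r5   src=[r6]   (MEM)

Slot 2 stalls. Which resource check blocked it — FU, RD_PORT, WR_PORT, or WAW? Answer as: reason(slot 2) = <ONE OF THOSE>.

reason(slot 2) = RD_PORT

[0] MEM needs rd=2 wr=0: ok; after: ALU=3 MUL=1 MEM=1 BR=1, R=2, W=4
[1] MEM needs rd=2 wr=0: ok; after: ALU=3 MUL=1 MEM=0 BR=1, R=0, W=4
[2] ALU needs rd=1 wr=1: RD_PORT; after: ALU=3 MUL=1 MEM=0 BR=1, R=0, W=4
[3] ALU needs rd=2 wr=1: RD_PORT; after: ALU=3 MUL=1 MEM=0 BR=1, R=0, W=4
[4] MUL needs rd=2 wr=1: RD_PORT; after: ALU=3 MUL=1 MEM=0 BR=1, R=0, W=4
[5] ALU needs rd=2 wr=1: RD_PORT; after: ALU=3 MUL=1 MEM=0 BR=1, R=0, W=4
[6] MUL needs rd=2 wr=1: RD_PORT; after: ALU=3 MUL=1 MEM=0 BR=1, R=0, W=4
[7] MEM needs rd=1 wr=1: FU; after: ALU=3 MUL=1 MEM=0 BR=1, R=0, W=4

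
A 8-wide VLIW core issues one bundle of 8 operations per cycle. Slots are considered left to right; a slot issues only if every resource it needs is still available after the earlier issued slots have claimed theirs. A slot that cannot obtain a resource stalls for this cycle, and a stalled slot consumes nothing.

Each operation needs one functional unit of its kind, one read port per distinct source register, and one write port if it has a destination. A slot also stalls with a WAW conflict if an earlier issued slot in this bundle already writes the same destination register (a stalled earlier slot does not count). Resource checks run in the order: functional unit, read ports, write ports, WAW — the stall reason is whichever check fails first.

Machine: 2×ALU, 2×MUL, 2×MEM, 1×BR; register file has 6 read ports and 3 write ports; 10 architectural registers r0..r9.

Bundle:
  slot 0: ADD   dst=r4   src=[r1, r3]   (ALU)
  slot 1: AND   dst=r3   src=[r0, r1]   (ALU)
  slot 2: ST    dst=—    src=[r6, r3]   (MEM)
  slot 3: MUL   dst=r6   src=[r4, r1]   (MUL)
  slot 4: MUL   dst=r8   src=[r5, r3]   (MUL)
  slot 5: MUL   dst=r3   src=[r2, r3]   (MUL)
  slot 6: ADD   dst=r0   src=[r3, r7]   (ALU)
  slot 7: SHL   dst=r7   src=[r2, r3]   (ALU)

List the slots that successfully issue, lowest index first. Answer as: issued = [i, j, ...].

(0) want 1×ALU +2rd +1wr — yes → AL1|MU2|ME2|BR1|rd4|wr2
(1) want 1×ALU +2rd +1wr — yes → AL0|MU2|ME2|BR1|rd2|wr1
(2) want 1×MEM +2rd +0wr — yes → AL0|MU2|ME1|BR1|rd0|wr1
(3) want 1×MUL +2rd +1wr — RD_PORT → AL0|MU2|ME1|BR1|rd0|wr1
(4) want 1×MUL +2rd +1wr — RD_PORT → AL0|MU2|ME1|BR1|rd0|wr1
(5) want 1×MUL +2rd +1wr — RD_PORT → AL0|MU2|ME1|BR1|rd0|wr1
(6) want 1×ALU +2rd +1wr — FU → AL0|MU2|ME1|BR1|rd0|wr1
(7) want 1×ALU +2rd +1wr — FU → AL0|MU2|ME1|BR1|rd0|wr1

issued = [0, 1, 2]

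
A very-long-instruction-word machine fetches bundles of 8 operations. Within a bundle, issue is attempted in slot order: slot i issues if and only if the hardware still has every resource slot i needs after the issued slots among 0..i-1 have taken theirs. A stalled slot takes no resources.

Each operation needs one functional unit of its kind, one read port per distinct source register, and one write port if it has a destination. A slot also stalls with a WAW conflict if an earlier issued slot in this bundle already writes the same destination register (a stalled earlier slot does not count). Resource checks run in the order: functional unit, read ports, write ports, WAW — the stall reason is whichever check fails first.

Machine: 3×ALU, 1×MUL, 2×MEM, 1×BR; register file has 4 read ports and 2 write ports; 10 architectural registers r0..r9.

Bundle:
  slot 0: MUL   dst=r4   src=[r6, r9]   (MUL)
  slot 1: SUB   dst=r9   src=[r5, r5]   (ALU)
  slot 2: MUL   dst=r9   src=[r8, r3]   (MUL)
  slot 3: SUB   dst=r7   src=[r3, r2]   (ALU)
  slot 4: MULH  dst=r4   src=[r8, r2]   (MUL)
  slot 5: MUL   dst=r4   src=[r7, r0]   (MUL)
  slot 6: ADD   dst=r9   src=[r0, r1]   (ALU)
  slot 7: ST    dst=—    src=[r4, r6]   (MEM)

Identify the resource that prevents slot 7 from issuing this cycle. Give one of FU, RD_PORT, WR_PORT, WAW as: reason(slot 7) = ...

  0. MUL→r4 ⇒ go  {3A/0Mu/2Ld/1B | 2r 1w}
  1. ALU→r9 ⇒ go  {2A/0Mu/2Ld/1B | 1r 0w}
  2. MUL→r9 ⇒ no(FU)  {2A/0Mu/2Ld/1B | 1r 0w}
  3. ALU→r7 ⇒ no(RD_PORT)  {2A/0Mu/2Ld/1B | 1r 0w}
  4. MUL→r4 ⇒ no(FU)  {2A/0Mu/2Ld/1B | 1r 0w}
  5. MUL→r4 ⇒ no(FU)  {2A/0Mu/2Ld/1B | 1r 0w}
  6. ALU→r9 ⇒ no(RD_PORT)  {2A/0Mu/2Ld/1B | 1r 0w}
  7. MEM ⇒ no(RD_PORT)  {2A/0Mu/2Ld/1B | 1r 0w}

reason(slot 7) = RD_PORT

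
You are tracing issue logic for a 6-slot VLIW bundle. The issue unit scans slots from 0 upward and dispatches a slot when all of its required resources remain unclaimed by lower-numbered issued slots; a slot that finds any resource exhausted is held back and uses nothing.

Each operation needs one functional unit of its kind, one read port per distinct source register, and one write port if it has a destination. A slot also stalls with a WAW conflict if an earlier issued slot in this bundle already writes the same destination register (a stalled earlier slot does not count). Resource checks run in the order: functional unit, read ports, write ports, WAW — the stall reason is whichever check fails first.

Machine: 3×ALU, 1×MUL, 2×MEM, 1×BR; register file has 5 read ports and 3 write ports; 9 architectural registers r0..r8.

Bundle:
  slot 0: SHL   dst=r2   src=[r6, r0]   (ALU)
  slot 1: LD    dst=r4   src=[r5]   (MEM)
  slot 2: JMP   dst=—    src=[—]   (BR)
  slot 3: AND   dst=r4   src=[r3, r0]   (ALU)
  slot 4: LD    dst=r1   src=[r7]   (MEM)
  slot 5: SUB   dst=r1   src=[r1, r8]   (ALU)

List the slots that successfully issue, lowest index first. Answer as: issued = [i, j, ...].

issued = [0, 1, 2, 4]

#0 ALU src=r6,r0 dispatched  <A:2 Mu:1 Ld:2 B:1 rd:3 wr:2>
#1 MEM src=r5 dispatched  <A:2 Mu:1 Ld:1 B:1 rd:2 wr:1>
#2 BR src=- dispatched  <A:2 Mu:1 Ld:1 B:0 rd:2 wr:1>
#3 ALU src=r3,r0 held:WAW  <A:2 Mu:1 Ld:1 B:0 rd:2 wr:1>
#4 MEM src=r7 dispatched  <A:2 Mu:1 Ld:0 B:0 rd:1 wr:0>
#5 ALU src=r1,r8 held:RD_PORT  <A:2 Mu:1 Ld:0 B:0 rd:1 wr:0>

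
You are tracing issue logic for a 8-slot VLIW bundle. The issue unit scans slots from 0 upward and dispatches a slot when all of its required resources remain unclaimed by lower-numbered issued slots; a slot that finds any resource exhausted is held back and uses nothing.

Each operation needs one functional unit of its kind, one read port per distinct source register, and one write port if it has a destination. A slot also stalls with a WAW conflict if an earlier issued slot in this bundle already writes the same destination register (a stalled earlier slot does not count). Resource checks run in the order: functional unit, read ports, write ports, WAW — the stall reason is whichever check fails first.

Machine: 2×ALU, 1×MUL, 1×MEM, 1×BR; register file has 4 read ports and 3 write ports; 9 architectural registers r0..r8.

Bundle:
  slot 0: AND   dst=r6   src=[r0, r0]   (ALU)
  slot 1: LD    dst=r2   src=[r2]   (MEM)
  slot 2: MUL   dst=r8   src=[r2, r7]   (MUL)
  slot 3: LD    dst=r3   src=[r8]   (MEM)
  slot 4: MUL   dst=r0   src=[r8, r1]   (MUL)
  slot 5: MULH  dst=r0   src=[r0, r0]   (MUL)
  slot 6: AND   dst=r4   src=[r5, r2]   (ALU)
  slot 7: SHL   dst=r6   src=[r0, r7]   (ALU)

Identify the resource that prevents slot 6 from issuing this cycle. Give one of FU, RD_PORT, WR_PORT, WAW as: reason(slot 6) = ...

reason(slot 6) = RD_PORT

  0. ALU→r6 ⇒ go  {1A/1Mu/1Ld/1B | 3r 2w}
  1. MEM→r2 ⇒ go  {1A/1Mu/0Ld/1B | 2r 1w}
  2. MUL→r8 ⇒ go  {1A/0Mu/0Ld/1B | 0r 0w}
  3. MEM→r3 ⇒ no(FU)  {1A/0Mu/0Ld/1B | 0r 0w}
  4. MUL→r0 ⇒ no(FU)  {1A/0Mu/0Ld/1B | 0r 0w}
  5. MUL→r0 ⇒ no(FU)  {1A/0Mu/0Ld/1B | 0r 0w}
  6. ALU→r4 ⇒ no(RD_PORT)  {1A/0Mu/0Ld/1B | 0r 0w}
  7. ALU→r6 ⇒ no(RD_PORT)  {1A/0Mu/0Ld/1B | 0r 0w}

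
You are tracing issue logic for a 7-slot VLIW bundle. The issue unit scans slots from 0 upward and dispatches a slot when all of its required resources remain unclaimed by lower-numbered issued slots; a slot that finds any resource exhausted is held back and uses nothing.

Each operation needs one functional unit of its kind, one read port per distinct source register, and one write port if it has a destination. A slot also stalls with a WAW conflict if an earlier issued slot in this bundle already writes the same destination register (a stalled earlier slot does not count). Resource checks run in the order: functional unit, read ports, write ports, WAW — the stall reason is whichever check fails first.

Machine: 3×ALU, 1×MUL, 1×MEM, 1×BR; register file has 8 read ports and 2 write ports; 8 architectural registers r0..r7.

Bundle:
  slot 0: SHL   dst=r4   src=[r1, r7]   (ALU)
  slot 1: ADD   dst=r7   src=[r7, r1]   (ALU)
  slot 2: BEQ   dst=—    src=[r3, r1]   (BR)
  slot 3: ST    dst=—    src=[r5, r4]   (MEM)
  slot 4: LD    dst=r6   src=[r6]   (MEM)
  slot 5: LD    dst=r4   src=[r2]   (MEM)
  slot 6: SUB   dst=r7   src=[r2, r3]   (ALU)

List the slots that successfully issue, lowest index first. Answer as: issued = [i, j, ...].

(0) want 1×ALU +2rd +1wr — yes → AL2|MU1|ME1|BR1|rd6|wr1
(1) want 1×ALU +2rd +1wr — yes → AL1|MU1|ME1|BR1|rd4|wr0
(2) want 1×BR +2rd +0wr — yes → AL1|MU1|ME1|BR0|rd2|wr0
(3) want 1×MEM +2rd +0wr — yes → AL1|MU1|ME0|BR0|rd0|wr0
(4) want 1×MEM +1rd +1wr — FU → AL1|MU1|ME0|BR0|rd0|wr0
(5) want 1×MEM +1rd +1wr — FU → AL1|MU1|ME0|BR0|rd0|wr0
(6) want 1×ALU +2rd +1wr — RD_PORT → AL1|MU1|ME0|BR0|rd0|wr0

issued = [0, 1, 2, 3]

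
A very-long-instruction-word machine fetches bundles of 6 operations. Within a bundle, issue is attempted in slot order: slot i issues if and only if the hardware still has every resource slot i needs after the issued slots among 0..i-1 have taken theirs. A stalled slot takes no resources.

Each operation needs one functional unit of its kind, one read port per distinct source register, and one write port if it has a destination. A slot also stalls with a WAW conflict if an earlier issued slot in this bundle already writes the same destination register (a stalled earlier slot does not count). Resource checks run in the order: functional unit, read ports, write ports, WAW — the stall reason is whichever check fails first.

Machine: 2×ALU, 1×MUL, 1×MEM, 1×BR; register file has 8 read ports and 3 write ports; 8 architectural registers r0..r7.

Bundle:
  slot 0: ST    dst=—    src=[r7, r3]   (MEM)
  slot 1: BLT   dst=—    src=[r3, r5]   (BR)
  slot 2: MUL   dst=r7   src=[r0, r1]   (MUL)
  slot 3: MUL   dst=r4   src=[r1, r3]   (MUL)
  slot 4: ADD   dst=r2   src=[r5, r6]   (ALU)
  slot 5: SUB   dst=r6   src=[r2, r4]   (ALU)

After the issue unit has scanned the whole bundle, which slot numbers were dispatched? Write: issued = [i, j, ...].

issued = [0, 1, 2, 4]

(0) want 1×MEM +2rd +0wr — yes → AL2|MU1|ME0|BR1|rd6|wr3
(1) want 1×BR +2rd +0wr — yes → AL2|MU1|ME0|BR0|rd4|wr3
(2) want 1×MUL +2rd +1wr — yes → AL2|MU0|ME0|BR0|rd2|wr2
(3) want 1×MUL +2rd +1wr — FU → AL2|MU0|ME0|BR0|rd2|wr2
(4) want 1×ALU +2rd +1wr — yes → AL1|MU0|ME0|BR0|rd0|wr1
(5) want 1×ALU +2rd +1wr — RD_PORT → AL1|MU0|ME0|BR0|rd0|wr1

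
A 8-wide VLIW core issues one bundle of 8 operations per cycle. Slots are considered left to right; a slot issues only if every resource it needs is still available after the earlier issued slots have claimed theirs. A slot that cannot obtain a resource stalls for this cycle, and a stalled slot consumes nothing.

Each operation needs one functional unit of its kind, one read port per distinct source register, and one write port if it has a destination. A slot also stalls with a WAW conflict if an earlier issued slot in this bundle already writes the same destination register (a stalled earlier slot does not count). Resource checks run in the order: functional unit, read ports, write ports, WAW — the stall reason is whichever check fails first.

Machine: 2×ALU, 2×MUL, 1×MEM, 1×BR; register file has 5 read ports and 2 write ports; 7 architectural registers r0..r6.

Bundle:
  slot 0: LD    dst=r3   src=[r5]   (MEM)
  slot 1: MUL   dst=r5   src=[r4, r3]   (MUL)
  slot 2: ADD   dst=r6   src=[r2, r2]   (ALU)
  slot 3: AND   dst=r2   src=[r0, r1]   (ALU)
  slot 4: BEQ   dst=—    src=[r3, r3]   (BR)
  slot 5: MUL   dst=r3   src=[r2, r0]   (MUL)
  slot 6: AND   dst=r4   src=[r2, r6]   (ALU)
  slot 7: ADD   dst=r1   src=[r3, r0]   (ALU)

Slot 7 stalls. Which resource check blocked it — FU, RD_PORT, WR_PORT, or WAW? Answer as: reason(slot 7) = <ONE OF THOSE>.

  0. MEM→r3 ⇒ go  {2A/2Mu/0Ld/1B | 4r 1w}
  1. MUL→r5 ⇒ go  {2A/1Mu/0Ld/1B | 2r 0w}
  2. ALU→r6 ⇒ no(WR_PORT)  {2A/1Mu/0Ld/1B | 2r 0w}
  3. ALU→r2 ⇒ no(WR_PORT)  {2A/1Mu/0Ld/1B | 2r 0w}
  4. BR ⇒ go  {2A/1Mu/0Ld/0B | 1r 0w}
  5. MUL→r3 ⇒ no(RD_PORT)  {2A/1Mu/0Ld/0B | 1r 0w}
  6. ALU→r4 ⇒ no(RD_PORT)  {2A/1Mu/0Ld/0B | 1r 0w}
  7. ALU→r1 ⇒ no(RD_PORT)  {2A/1Mu/0Ld/0B | 1r 0w}

reason(slot 7) = RD_PORT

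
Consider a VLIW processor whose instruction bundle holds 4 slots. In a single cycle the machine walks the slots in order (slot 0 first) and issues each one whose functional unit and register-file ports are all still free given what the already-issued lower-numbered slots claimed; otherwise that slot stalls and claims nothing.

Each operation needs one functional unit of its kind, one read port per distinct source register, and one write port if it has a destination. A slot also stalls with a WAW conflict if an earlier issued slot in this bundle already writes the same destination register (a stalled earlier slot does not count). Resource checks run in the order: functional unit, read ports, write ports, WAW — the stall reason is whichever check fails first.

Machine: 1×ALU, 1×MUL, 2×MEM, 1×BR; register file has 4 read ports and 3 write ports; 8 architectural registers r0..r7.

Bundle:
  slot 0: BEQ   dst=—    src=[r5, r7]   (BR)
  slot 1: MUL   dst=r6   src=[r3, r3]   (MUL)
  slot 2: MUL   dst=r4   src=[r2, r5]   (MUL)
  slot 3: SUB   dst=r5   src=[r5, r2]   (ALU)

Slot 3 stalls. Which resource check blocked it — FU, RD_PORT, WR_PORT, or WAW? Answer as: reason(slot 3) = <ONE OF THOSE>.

slot 0 (BR): ISSUE — free A1,Mu1,Ld2,B0 rp2 wp3
slot 1 (MUL): ISSUE — free A1,Mu0,Ld2,B0 rp1 wp2
slot 2 (MUL): stall FU — free A1,Mu0,Ld2,B0 rp1 wp2
slot 3 (ALU): stall RD_PORT — free A1,Mu0,Ld2,B0 rp1 wp2

reason(slot 3) = RD_PORT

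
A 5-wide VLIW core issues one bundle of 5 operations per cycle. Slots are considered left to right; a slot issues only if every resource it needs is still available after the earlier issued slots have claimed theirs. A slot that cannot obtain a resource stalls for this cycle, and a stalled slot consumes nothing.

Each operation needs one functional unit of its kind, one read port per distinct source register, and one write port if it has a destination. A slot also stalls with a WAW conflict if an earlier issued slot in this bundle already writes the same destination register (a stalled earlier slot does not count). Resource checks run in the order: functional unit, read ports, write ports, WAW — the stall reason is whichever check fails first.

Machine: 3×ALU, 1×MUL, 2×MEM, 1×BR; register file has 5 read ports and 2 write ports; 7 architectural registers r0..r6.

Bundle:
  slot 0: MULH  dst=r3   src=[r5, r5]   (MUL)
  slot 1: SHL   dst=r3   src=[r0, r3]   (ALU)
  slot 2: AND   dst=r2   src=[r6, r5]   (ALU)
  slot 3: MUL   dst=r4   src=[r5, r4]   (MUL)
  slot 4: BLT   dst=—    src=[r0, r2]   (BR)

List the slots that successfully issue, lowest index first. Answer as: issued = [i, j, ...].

  0. MUL→r3 ⇒ go  {3A/0Mu/2Ld/1B | 4r 1w}
  1. ALU→r3 ⇒ no(WAW)  {3A/0Mu/2Ld/1B | 4r 1w}
  2. ALU→r2 ⇒ go  {2A/0Mu/2Ld/1B | 2r 0w}
  3. MUL→r4 ⇒ no(FU)  {2A/0Mu/2Ld/1B | 2r 0w}
  4. BR ⇒ go  {2A/0Mu/2Ld/0B | 0r 0w}

issued = [0, 2, 4]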